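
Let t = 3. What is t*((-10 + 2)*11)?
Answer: -264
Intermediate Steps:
t*((-10 + 2)*11) = 3*((-10 + 2)*11) = 3*(-8*11) = 3*(-88) = -264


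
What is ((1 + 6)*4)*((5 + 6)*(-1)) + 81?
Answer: -227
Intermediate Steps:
((1 + 6)*4)*((5 + 6)*(-1)) + 81 = (7*4)*(11*(-1)) + 81 = 28*(-11) + 81 = -308 + 81 = -227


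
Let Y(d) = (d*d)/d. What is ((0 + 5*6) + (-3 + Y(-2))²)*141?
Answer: 7755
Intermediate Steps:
Y(d) = d (Y(d) = d²/d = d)
((0 + 5*6) + (-3 + Y(-2))²)*141 = ((0 + 5*6) + (-3 - 2)²)*141 = ((0 + 30) + (-5)²)*141 = (30 + 25)*141 = 55*141 = 7755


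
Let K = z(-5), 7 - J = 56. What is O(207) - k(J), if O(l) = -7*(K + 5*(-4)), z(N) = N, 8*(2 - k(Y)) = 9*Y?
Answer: 943/8 ≈ 117.88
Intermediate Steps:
J = -49 (J = 7 - 1*56 = 7 - 56 = -49)
k(Y) = 2 - 9*Y/8
K = -5
O(l) = 175 (O(l) = -7*(-5 + 5*(-4)) = -7*(-5 - 20) = -7*(-25) = 175)
O(207) - k(J) = 175 - (2 - 9/8*(-49)) = 175 - (2 + 441/8) = 175 - 1*457/8 = 175 - 457/8 = 943/8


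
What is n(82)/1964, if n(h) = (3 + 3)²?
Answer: 9/491 ≈ 0.018330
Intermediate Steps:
n(h) = 36 (n(h) = 6² = 36)
n(82)/1964 = 36/1964 = 36*(1/1964) = 9/491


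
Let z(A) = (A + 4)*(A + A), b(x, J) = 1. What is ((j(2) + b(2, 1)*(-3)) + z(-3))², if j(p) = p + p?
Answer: 25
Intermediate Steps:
j(p) = 2*p
z(A) = 2*A*(4 + A) (z(A) = (4 + A)*(2*A) = 2*A*(4 + A))
((j(2) + b(2, 1)*(-3)) + z(-3))² = ((2*2 + 1*(-3)) + 2*(-3)*(4 - 3))² = ((4 - 3) + 2*(-3)*1)² = (1 - 6)² = (-5)² = 25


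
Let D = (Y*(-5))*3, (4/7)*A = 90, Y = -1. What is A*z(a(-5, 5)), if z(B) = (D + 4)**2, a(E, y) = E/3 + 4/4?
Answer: 113715/2 ≈ 56858.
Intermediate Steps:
a(E, y) = 1 + E/3 (a(E, y) = E*(1/3) + 4*(1/4) = E/3 + 1 = 1 + E/3)
A = 315/2 (A = (7/4)*90 = 315/2 ≈ 157.50)
D = 15 (D = -1*(-5)*3 = 5*3 = 15)
z(B) = 361 (z(B) = (15 + 4)**2 = 19**2 = 361)
A*z(a(-5, 5)) = (315/2)*361 = 113715/2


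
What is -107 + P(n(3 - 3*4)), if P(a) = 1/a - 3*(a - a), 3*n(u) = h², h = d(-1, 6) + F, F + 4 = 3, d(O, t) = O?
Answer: -425/4 ≈ -106.25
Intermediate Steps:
F = -1 (F = -4 + 3 = -1)
h = -2 (h = -1 - 1 = -2)
n(u) = 4/3 (n(u) = (⅓)*(-2)² = (⅓)*4 = 4/3)
P(a) = 1/a (P(a) = 1/a - 3*0 = 1/a + 0 = 1/a)
-107 + P(n(3 - 3*4)) = -107 + 1/(4/3) = -107 + ¾ = -425/4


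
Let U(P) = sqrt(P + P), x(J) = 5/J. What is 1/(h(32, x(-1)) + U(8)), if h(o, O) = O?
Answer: -1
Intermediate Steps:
U(P) = sqrt(2)*sqrt(P) (U(P) = sqrt(2*P) = sqrt(2)*sqrt(P))
1/(h(32, x(-1)) + U(8)) = 1/(5/(-1) + sqrt(2)*sqrt(8)) = 1/(5*(-1) + sqrt(2)*(2*sqrt(2))) = 1/(-5 + 4) = 1/(-1) = -1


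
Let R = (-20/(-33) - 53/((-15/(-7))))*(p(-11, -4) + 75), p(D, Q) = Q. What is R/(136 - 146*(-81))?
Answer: -94217/657910 ≈ -0.14321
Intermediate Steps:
R = -94217/55 (R = (-20/(-33) - 53/((-15/(-7))))*(-4 + 75) = (-20*(-1/33) - 53/((-15*(-⅐))))*71 = (20/33 - 53/15/7)*71 = (20/33 - 53*7/15)*71 = (20/33 - 371/15)*71 = -1327/55*71 = -94217/55 ≈ -1713.0)
R/(136 - 146*(-81)) = -94217/(55*(136 - 146*(-81))) = -94217/(55*(136 + 11826)) = -94217/55/11962 = -94217/55*1/11962 = -94217/657910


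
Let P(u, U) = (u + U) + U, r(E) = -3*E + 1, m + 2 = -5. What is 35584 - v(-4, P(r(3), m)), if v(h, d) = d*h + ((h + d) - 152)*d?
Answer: 31580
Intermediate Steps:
m = -7 (m = -2 - 5 = -7)
r(E) = 1 - 3*E
P(u, U) = u + 2*U (P(u, U) = (U + u) + U = u + 2*U)
v(h, d) = d*h + d*(-152 + d + h) (v(h, d) = d*h + ((d + h) - 152)*d = d*h + (-152 + d + h)*d = d*h + d*(-152 + d + h))
35584 - v(-4, P(r(3), m)) = 35584 - ((1 - 3*3) + 2*(-7))*(-152 + ((1 - 3*3) + 2*(-7)) + 2*(-4)) = 35584 - ((1 - 9) - 14)*(-152 + ((1 - 9) - 14) - 8) = 35584 - (-8 - 14)*(-152 + (-8 - 14) - 8) = 35584 - (-22)*(-152 - 22 - 8) = 35584 - (-22)*(-182) = 35584 - 1*4004 = 35584 - 4004 = 31580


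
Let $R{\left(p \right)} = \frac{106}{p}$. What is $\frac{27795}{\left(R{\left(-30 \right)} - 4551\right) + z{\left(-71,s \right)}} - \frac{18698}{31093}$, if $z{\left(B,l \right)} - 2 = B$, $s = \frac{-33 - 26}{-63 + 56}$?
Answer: $- \frac{14260211419}{2156392829} \approx -6.613$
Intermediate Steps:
$s = \frac{59}{7}$ ($s = - \frac{59}{-7} = \left(-59\right) \left(- \frac{1}{7}\right) = \frac{59}{7} \approx 8.4286$)
$z{\left(B,l \right)} = 2 + B$
$\frac{27795}{\left(R{\left(-30 \right)} - 4551\right) + z{\left(-71,s \right)}} - \frac{18698}{31093} = \frac{27795}{\left(\frac{106}{-30} - 4551\right) + \left(2 - 71\right)} - \frac{18698}{31093} = \frac{27795}{\left(106 \left(- \frac{1}{30}\right) - 4551\right) - 69} - \frac{18698}{31093} = \frac{27795}{\left(- \frac{53}{15} - 4551\right) - 69} - \frac{18698}{31093} = \frac{27795}{- \frac{68318}{15} - 69} - \frac{18698}{31093} = \frac{27795}{- \frac{69353}{15}} - \frac{18698}{31093} = 27795 \left(- \frac{15}{69353}\right) - \frac{18698}{31093} = - \frac{416925}{69353} - \frac{18698}{31093} = - \frac{14260211419}{2156392829}$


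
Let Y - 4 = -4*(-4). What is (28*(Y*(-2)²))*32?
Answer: 71680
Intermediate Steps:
Y = 20 (Y = 4 - 4*(-4) = 4 + 16 = 20)
(28*(Y*(-2)²))*32 = (28*(20*(-2)²))*32 = (28*(20*4))*32 = (28*80)*32 = 2240*32 = 71680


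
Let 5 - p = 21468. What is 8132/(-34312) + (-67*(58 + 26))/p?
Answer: 4642705/184109614 ≈ 0.025217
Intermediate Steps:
p = -21463 (p = 5 - 1*21468 = 5 - 21468 = -21463)
8132/(-34312) + (-67*(58 + 26))/p = 8132/(-34312) - 67*(58 + 26)/(-21463) = 8132*(-1/34312) - 67*84*(-1/21463) = -2033/8578 - 5628*(-1/21463) = -2033/8578 + 5628/21463 = 4642705/184109614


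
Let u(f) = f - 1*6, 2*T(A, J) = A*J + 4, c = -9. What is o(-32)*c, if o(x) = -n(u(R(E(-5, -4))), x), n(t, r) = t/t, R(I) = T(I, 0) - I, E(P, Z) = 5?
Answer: 9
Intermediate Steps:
T(A, J) = 2 + A*J/2 (T(A, J) = (A*J + 4)/2 = (4 + A*J)/2 = 2 + A*J/2)
R(I) = 2 - I (R(I) = (2 + (½)*I*0) - I = (2 + 0) - I = 2 - I)
u(f) = -6 + f (u(f) = f - 6 = -6 + f)
n(t, r) = 1
o(x) = -1 (o(x) = -1*1 = -1)
o(-32)*c = -1*(-9) = 9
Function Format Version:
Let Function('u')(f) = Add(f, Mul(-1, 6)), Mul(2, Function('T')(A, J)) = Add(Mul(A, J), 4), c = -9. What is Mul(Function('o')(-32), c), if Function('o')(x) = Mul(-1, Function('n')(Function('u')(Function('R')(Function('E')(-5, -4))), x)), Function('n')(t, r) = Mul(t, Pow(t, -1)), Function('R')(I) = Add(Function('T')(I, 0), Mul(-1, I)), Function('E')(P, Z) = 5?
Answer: 9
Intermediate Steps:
Function('T')(A, J) = Add(2, Mul(Rational(1, 2), A, J)) (Function('T')(A, J) = Mul(Rational(1, 2), Add(Mul(A, J), 4)) = Mul(Rational(1, 2), Add(4, Mul(A, J))) = Add(2, Mul(Rational(1, 2), A, J)))
Function('R')(I) = Add(2, Mul(-1, I)) (Function('R')(I) = Add(Add(2, Mul(Rational(1, 2), I, 0)), Mul(-1, I)) = Add(Add(2, 0), Mul(-1, I)) = Add(2, Mul(-1, I)))
Function('u')(f) = Add(-6, f) (Function('u')(f) = Add(f, -6) = Add(-6, f))
Function('n')(t, r) = 1
Function('o')(x) = -1 (Function('o')(x) = Mul(-1, 1) = -1)
Mul(Function('o')(-32), c) = Mul(-1, -9) = 9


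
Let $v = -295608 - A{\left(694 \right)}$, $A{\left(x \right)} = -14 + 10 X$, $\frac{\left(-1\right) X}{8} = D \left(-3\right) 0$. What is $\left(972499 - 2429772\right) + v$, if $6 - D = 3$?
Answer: $-1752867$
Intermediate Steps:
$D = 3$ ($D = 6 - 3 = 3$)
$X = 0$ ($X = - 8 \cdot 3 \left(-3\right) 0 = - 8 \left(\left(-9\right) 0\right) = \left(-8\right) 0 = 0$)
$A{\left(x \right)} = -14$ ($A{\left(x \right)} = -14 + 10 \cdot 0 = -14 + 0 = -14$)
$v = -295594$ ($v = -295608 - -14 = -295608 + 14 = -295594$)
$\left(972499 - 2429772\right) + v = \left(972499 - 2429772\right) - 295594 = -1457273 - 295594 = -1752867$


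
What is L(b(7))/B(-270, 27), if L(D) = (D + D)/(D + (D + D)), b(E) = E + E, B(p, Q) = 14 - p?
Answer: 1/426 ≈ 0.0023474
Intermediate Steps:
b(E) = 2*E
L(D) = ⅔ (L(D) = (2*D)/(D + 2*D) = (2*D)/((3*D)) = (2*D)*(1/(3*D)) = ⅔)
L(b(7))/B(-270, 27) = 2/(3*(14 - 1*(-270))) = 2/(3*(14 + 270)) = (⅔)/284 = (⅔)*(1/284) = 1/426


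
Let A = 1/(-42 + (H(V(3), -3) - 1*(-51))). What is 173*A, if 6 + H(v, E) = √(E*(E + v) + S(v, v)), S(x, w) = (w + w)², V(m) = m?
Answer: 173/9 ≈ 19.222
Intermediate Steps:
S(x, w) = 4*w² (S(x, w) = (2*w)² = 4*w²)
H(v, E) = -6 + √(4*v² + E*(E + v)) (H(v, E) = -6 + √(E*(E + v) + 4*v²) = -6 + √(4*v² + E*(E + v)))
A = ⅑ (A = 1/(-42 + ((-6 + √((-3)² + 4*3² - 3*3)) - 1*(-51))) = 1/(-42 + ((-6 + √(9 + 4*9 - 9)) + 51)) = 1/(-42 + ((-6 + √(9 + 36 - 9)) + 51)) = 1/(-42 + ((-6 + √36) + 51)) = 1/(-42 + ((-6 + 6) + 51)) = 1/(-42 + (0 + 51)) = 1/(-42 + 51) = 1/9 = ⅑ ≈ 0.11111)
173*A = 173*(⅑) = 173/9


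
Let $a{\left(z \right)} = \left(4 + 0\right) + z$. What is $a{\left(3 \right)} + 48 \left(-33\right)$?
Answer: $-1577$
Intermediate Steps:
$a{\left(z \right)} = 4 + z$
$a{\left(3 \right)} + 48 \left(-33\right) = \left(4 + 3\right) + 48 \left(-33\right) = 7 - 1584 = -1577$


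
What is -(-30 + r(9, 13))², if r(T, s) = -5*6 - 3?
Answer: -3969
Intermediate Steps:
r(T, s) = -33 (r(T, s) = -30 - 3 = -33)
-(-30 + r(9, 13))² = -(-30 - 33)² = -1*(-63)² = -1*3969 = -3969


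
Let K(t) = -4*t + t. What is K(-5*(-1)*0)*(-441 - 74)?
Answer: 0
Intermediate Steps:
K(t) = -3*t
K(-5*(-1)*0)*(-441 - 74) = (-3*(-5*(-1))*0)*(-441 - 74) = -15*0*(-515) = -3*0*(-515) = 0*(-515) = 0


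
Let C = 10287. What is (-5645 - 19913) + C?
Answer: -15271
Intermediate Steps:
(-5645 - 19913) + C = (-5645 - 19913) + 10287 = -25558 + 10287 = -15271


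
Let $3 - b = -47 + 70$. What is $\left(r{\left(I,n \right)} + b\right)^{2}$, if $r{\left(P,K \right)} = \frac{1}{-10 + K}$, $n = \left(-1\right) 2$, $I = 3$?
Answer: $\frac{58081}{144} \approx 403.34$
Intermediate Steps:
$b = -20$ ($b = 3 - \left(-47 + 70\right) = 3 - 23 = -20$)
$n = -2$
$\left(r{\left(I,n \right)} + b\right)^{2} = \left(\frac{1}{-10 - 2} - 20\right)^{2} = \left(\frac{1}{-12} - 20\right)^{2} = \left(- \frac{1}{12} - 20\right)^{2} = \left(- \frac{241}{12}\right)^{2} = \frac{58081}{144}$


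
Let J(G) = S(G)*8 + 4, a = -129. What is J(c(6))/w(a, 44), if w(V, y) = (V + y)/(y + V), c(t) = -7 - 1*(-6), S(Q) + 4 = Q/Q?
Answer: -20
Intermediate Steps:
S(Q) = -3 (S(Q) = -4 + Q/Q = -4 + 1 = -3)
c(t) = -1 (c(t) = -7 + 6 = -1)
w(V, y) = 1 (w(V, y) = (V + y)/(V + y) = 1)
J(G) = -20 (J(G) = -3*8 + 4 = -24 + 4 = -20)
J(c(6))/w(a, 44) = -20/1 = -20*1 = -20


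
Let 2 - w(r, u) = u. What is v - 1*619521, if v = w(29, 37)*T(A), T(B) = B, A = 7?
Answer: -619766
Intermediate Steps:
w(r, u) = 2 - u
v = -245 (v = (2 - 1*37)*7 = (2 - 37)*7 = -35*7 = -245)
v - 1*619521 = -245 - 1*619521 = -245 - 619521 = -619766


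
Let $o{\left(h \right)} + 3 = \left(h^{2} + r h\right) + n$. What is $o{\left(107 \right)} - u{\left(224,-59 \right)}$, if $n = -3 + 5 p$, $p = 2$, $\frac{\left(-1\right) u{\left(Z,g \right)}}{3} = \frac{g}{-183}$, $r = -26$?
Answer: $\frac{528990}{61} \approx 8672.0$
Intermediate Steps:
$u{\left(Z,g \right)} = \frac{g}{61}$ ($u{\left(Z,g \right)} = - 3 \frac{g}{-183} = - 3 g \left(- \frac{1}{183}\right) = - 3 \left(- \frac{g}{183}\right) = \frac{g}{61}$)
$n = 7$ ($n = -3 + 5 \cdot 2 = -3 + 10 = 7$)
$o{\left(h \right)} = 4 + h^{2} - 26 h$ ($o{\left(h \right)} = -3 + \left(\left(h^{2} - 26 h\right) + 7\right) = -3 + \left(7 + h^{2} - 26 h\right) = 4 + h^{2} - 26 h$)
$o{\left(107 \right)} - u{\left(224,-59 \right)} = \left(4 + 107^{2} - 2782\right) - \frac{1}{61} \left(-59\right) = \left(4 + 11449 - 2782\right) - - \frac{59}{61} = 8671 + \frac{59}{61} = \frac{528990}{61}$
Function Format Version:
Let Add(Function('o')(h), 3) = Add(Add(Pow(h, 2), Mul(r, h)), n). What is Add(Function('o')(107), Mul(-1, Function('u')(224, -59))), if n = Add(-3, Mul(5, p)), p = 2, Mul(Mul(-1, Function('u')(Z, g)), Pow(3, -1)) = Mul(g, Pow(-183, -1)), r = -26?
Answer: Rational(528990, 61) ≈ 8672.0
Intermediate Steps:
Function('u')(Z, g) = Mul(Rational(1, 61), g) (Function('u')(Z, g) = Mul(-3, Mul(g, Pow(-183, -1))) = Mul(-3, Mul(g, Rational(-1, 183))) = Mul(-3, Mul(Rational(-1, 183), g)) = Mul(Rational(1, 61), g))
n = 7 (n = Add(-3, Mul(5, 2)) = Add(-3, 10) = 7)
Function('o')(h) = Add(4, Pow(h, 2), Mul(-26, h)) (Function('o')(h) = Add(-3, Add(Add(Pow(h, 2), Mul(-26, h)), 7)) = Add(-3, Add(7, Pow(h, 2), Mul(-26, h))) = Add(4, Pow(h, 2), Mul(-26, h)))
Add(Function('o')(107), Mul(-1, Function('u')(224, -59))) = Add(Add(4, Pow(107, 2), Mul(-26, 107)), Mul(-1, Mul(Rational(1, 61), -59))) = Add(Add(4, 11449, -2782), Mul(-1, Rational(-59, 61))) = Add(8671, Rational(59, 61)) = Rational(528990, 61)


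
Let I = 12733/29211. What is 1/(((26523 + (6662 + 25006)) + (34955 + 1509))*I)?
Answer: 39/1609135 ≈ 2.4237e-5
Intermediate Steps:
I = 17/39 (I = 12733*(1/29211) = 17/39 ≈ 0.43590)
1/(((26523 + (6662 + 25006)) + (34955 + 1509))*I) = 1/(((26523 + (6662 + 25006)) + (34955 + 1509))*(17/39)) = (39/17)/((26523 + 31668) + 36464) = (39/17)/(58191 + 36464) = (39/17)/94655 = (1/94655)*(39/17) = 39/1609135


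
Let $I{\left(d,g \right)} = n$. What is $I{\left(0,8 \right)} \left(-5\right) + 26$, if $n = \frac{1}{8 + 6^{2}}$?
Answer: $\frac{1139}{44} \approx 25.886$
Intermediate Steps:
$n = \frac{1}{44}$ ($n = \frac{1}{8 + 36} = \frac{1}{44} \approx 0.022727$)
$I{\left(d,g \right)} = \frac{1}{44}$
$I{\left(0,8 \right)} \left(-5\right) + 26 = \frac{1}{44} \left(-5\right) + 26 = - \frac{5}{44} + 26 = \frac{1139}{44}$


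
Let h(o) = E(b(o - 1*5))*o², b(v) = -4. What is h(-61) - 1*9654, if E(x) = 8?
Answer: 20114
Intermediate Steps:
h(o) = 8*o²
h(-61) - 1*9654 = 8*(-61)² - 1*9654 = 8*3721 - 9654 = 29768 - 9654 = 20114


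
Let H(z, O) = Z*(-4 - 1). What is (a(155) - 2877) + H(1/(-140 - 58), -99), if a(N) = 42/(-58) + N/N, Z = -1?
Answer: -83280/29 ≈ -2871.7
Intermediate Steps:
a(N) = 8/29 (a(N) = 42*(-1/58) + 1 = -21/29 + 1 = 8/29)
H(z, O) = 5 (H(z, O) = -(-4 - 1) = -1*(-5) = 5)
(a(155) - 2877) + H(1/(-140 - 58), -99) = (8/29 - 2877) + 5 = -83425/29 + 5 = -83280/29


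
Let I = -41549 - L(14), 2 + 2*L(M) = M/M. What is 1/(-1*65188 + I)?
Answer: -2/213473 ≈ -9.3689e-6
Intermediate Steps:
L(M) = -1/2 (L(M) = -1 + (M/M)/2 = -1 + (1/2)*1 = -1 + 1/2 = -1/2)
I = -83097/2 (I = -41549 - 1*(-1/2) = -41549 + 1/2 = -83097/2 ≈ -41549.)
1/(-1*65188 + I) = 1/(-1*65188 - 83097/2) = 1/(-65188 - 83097/2) = 1/(-213473/2) = -2/213473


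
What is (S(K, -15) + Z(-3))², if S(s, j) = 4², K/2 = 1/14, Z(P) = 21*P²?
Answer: 42025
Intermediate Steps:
K = ⅐ (K = 2/14 = 2*(1/14) = ⅐ ≈ 0.14286)
S(s, j) = 16
(S(K, -15) + Z(-3))² = (16 + 21*(-3)²)² = (16 + 21*9)² = (16 + 189)² = 205² = 42025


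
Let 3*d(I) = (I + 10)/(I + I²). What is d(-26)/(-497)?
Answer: 8/484575 ≈ 1.6509e-5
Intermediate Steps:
d(I) = (10 + I)/(3*(I + I²)) (d(I) = ((I + 10)/(I + I²))/3 = ((10 + I)/(I + I²))/3 = (10 + I)/(3*(I + I²)))
d(-26)/(-497) = ((⅓)*(10 - 26)/(-26*(1 - 26)))/(-497) = ((⅓)*(-1/26)*(-16)/(-25))*(-1/497) = ((⅓)*(-1/26)*(-1/25)*(-16))*(-1/497) = -8/975*(-1/497) = 8/484575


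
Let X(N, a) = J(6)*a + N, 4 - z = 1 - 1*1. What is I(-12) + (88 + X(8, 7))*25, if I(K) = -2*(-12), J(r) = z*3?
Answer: 4524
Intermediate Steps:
z = 4 (z = 4 - (1 - 1*1) = 4 - (1 - 1) = 4 - 1*0 = 4 + 0 = 4)
J(r) = 12 (J(r) = 4*3 = 12)
X(N, a) = N + 12*a (X(N, a) = 12*a + N = N + 12*a)
I(K) = 24
I(-12) + (88 + X(8, 7))*25 = 24 + (88 + (8 + 12*7))*25 = 24 + (88 + (8 + 84))*25 = 24 + (88 + 92)*25 = 24 + 180*25 = 24 + 4500 = 4524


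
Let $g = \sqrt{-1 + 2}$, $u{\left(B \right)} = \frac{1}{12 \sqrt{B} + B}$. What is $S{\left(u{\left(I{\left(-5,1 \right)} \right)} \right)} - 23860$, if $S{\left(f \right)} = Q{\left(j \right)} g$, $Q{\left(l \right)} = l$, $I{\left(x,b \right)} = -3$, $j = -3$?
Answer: $-23863$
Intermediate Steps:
$u{\left(B \right)} = \frac{1}{B + 12 \sqrt{B}}$
$g = 1$ ($g = \sqrt{1} = 1$)
$S{\left(f \right)} = -3$ ($S{\left(f \right)} = \left(-3\right) 1 = -3$)
$S{\left(u{\left(I{\left(-5,1 \right)} \right)} \right)} - 23860 = -3 - 23860 = -23863$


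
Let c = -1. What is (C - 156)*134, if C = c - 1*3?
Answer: -21440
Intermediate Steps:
C = -4 (C = -1 - 1*3 = -1 - 3 = -4)
(C - 156)*134 = (-4 - 156)*134 = -160*134 = -21440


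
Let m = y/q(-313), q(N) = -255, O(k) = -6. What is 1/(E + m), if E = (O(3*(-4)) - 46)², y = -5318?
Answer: 255/694838 ≈ 0.00036699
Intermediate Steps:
m = 5318/255 (m = -5318/(-255) = -5318*(-1/255) = 5318/255 ≈ 20.855)
E = 2704 (E = (-6 - 46)² = (-52)² = 2704)
1/(E + m) = 1/(2704 + 5318/255) = 1/(694838/255) = 255/694838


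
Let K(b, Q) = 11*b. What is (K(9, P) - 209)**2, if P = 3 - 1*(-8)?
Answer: 12100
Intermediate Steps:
P = 11 (P = 3 + 8 = 11)
(K(9, P) - 209)**2 = (11*9 - 209)**2 = (99 - 209)**2 = (-110)**2 = 12100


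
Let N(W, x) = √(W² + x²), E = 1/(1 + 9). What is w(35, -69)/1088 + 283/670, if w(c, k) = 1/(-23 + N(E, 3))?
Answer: 2001144887/4738148880 - 5*√901/28287456 ≈ 0.42234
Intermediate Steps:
E = ⅒ (E = 1/10 = ⅒ ≈ 0.10000)
w(c, k) = 1/(-23 + √901/10) (w(c, k) = 1/(-23 + √((⅒)² + 3²)) = 1/(-23 + √(1/100 + 9)) = 1/(-23 + √(901/100)) = 1/(-23 + √901/10))
w(35, -69)/1088 + 283/670 = (-2300/51999 - 10*√901/51999)/1088 + 283/670 = (-2300/51999 - 10*√901/51999)*(1/1088) + 283*(1/670) = (-575/14143728 - 5*√901/28287456) + 283/670 = 2001144887/4738148880 - 5*√901/28287456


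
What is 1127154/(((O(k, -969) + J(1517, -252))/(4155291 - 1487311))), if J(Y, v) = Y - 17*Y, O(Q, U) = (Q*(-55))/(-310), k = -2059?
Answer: -62149302797680/509171 ≈ -1.2206e+8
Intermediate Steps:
O(Q, U) = 11*Q/62 (O(Q, U) = -55*Q*(-1/310) = 11*Q/62)
J(Y, v) = -16*Y
1127154/(((O(k, -969) + J(1517, -252))/(4155291 - 1487311))) = 1127154/((((11/62)*(-2059) - 16*1517)/(4155291 - 1487311))) = 1127154/(((-22649/62 - 24272)/2667980)) = 1127154/((-1527513/62*1/2667980)) = 1127154/(-1527513/165414760) = 1127154*(-165414760/1527513) = -62149302797680/509171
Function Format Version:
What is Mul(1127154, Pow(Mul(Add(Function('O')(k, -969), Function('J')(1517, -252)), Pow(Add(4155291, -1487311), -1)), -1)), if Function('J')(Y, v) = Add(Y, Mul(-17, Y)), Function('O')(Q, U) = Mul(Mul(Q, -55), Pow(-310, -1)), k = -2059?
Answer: Rational(-62149302797680, 509171) ≈ -1.2206e+8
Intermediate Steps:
Function('O')(Q, U) = Mul(Rational(11, 62), Q) (Function('O')(Q, U) = Mul(Mul(-55, Q), Rational(-1, 310)) = Mul(Rational(11, 62), Q))
Function('J')(Y, v) = Mul(-16, Y)
Mul(1127154, Pow(Mul(Add(Function('O')(k, -969), Function('J')(1517, -252)), Pow(Add(4155291, -1487311), -1)), -1)) = Mul(1127154, Pow(Mul(Add(Mul(Rational(11, 62), -2059), Mul(-16, 1517)), Pow(Add(4155291, -1487311), -1)), -1)) = Mul(1127154, Pow(Mul(Add(Rational(-22649, 62), -24272), Pow(2667980, -1)), -1)) = Mul(1127154, Pow(Mul(Rational(-1527513, 62), Rational(1, 2667980)), -1)) = Mul(1127154, Pow(Rational(-1527513, 165414760), -1)) = Mul(1127154, Rational(-165414760, 1527513)) = Rational(-62149302797680, 509171)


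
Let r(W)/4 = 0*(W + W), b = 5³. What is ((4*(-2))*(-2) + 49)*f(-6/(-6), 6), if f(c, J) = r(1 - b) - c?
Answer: -65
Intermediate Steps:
b = 125
r(W) = 0 (r(W) = 4*(0*(W + W)) = 4*(0*(2*W)) = 4*0 = 0)
f(c, J) = -c (f(c, J) = 0 - c = -c)
((4*(-2))*(-2) + 49)*f(-6/(-6), 6) = ((4*(-2))*(-2) + 49)*(-(-6)/(-6)) = (-8*(-2) + 49)*(-(-6)*(-1)/6) = (16 + 49)*(-1*1) = 65*(-1) = -65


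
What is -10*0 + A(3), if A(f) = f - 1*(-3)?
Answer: 6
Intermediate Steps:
A(f) = 3 + f (A(f) = f + 3 = 3 + f)
-10*0 + A(3) = -10*0 + (3 + 3) = 0 + 6 = 6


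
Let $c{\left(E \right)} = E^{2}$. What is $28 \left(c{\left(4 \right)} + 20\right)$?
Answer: $1008$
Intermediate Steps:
$28 \left(c{\left(4 \right)} + 20\right) = 28 \left(4^{2} + 20\right) = 28 \left(16 + 20\right) = 28 \cdot 36 = 1008$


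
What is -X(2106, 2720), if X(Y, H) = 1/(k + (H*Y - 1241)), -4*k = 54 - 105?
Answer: -4/22908367 ≈ -1.7461e-7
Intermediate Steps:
k = 51/4 (k = -(54 - 105)/4 = -1/4*(-51) = 51/4 ≈ 12.750)
X(Y, H) = 1/(-4913/4 + H*Y) (X(Y, H) = 1/(51/4 + (H*Y - 1241)) = 1/(51/4 + (-1241 + H*Y)) = 1/(-4913/4 + H*Y))
-X(2106, 2720) = -4/(-4913 + 4*2720*2106) = -4/(-4913 + 22913280) = -4/22908367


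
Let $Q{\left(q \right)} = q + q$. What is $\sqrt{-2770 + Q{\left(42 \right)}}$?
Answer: $i \sqrt{2686} \approx 51.827 i$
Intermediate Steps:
$Q{\left(q \right)} = 2 q$
$\sqrt{-2770 + Q{\left(42 \right)}} = \sqrt{-2770 + 2 \cdot 42} = \sqrt{-2770 + 84} = \sqrt{-2686} = i \sqrt{2686}$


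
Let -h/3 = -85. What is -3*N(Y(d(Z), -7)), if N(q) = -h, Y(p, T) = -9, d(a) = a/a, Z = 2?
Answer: 765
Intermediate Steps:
h = 255 (h = -3*(-85) = 255)
d(a) = 1
N(q) = -255 (N(q) = -1*255 = -255)
-3*N(Y(d(Z), -7)) = -3*(-255) = 765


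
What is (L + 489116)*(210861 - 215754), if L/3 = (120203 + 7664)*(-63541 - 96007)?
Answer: 299462771854176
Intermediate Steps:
L = -61202772348 (L = 3*((120203 + 7664)*(-63541 - 96007)) = 3*(127867*(-159548)) = 3*(-20400924116) = -61202772348)
(L + 489116)*(210861 - 215754) = (-61202772348 + 489116)*(210861 - 215754) = -61202283232*(-4893) = 299462771854176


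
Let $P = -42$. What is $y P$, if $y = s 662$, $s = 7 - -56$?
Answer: $-1751652$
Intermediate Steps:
$s = 63$ ($s = 7 + 56 = 63$)
$y = 41706$ ($y = 63 \cdot 662 = 41706$)
$y P = 41706 \left(-42\right) = -1751652$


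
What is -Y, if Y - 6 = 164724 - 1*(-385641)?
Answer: -550371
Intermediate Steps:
Y = 550371 (Y = 6 + (164724 - 1*(-385641)) = 6 + (164724 + 385641) = 6 + 550365 = 550371)
-Y = -1*550371 = -550371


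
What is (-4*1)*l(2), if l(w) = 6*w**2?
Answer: -96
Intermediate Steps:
(-4*1)*l(2) = (-4*1)*(6*2**2) = -24*4 = -4*24 = -96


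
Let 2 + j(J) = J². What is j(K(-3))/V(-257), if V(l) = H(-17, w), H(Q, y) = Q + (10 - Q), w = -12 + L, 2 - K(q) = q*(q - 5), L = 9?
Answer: 241/5 ≈ 48.200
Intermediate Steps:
K(q) = 2 - q*(-5 + q) (K(q) = 2 - q*(q - 5) = 2 - q*(-5 + q))
w = -3 (w = -12 + 9 = -3)
H(Q, y) = 10
V(l) = 10
j(J) = -2 + J²
j(K(-3))/V(-257) = (-2 + (2 - 1*(-3)² + 5*(-3))²)/10 = (-2 + (2 - 1*9 - 15)²)*(⅒) = (-2 + (2 - 9 - 15)²)*(⅒) = (-2 + (-22)²)*(⅒) = (-2 + 484)*(⅒) = 482*(⅒) = 241/5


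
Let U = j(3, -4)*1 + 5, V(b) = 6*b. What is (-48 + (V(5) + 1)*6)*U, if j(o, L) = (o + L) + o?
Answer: 966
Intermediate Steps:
j(o, L) = L + 2*o (j(o, L) = (L + o) + o = L + 2*o)
U = 7 (U = (-4 + 2*3)*1 + 5 = (-4 + 6)*1 + 5 = 2*1 + 5 = 2 + 5 = 7)
(-48 + (V(5) + 1)*6)*U = (-48 + (6*5 + 1)*6)*7 = (-48 + (30 + 1)*6)*7 = (-48 + 31*6)*7 = (-48 + 186)*7 = 138*7 = 966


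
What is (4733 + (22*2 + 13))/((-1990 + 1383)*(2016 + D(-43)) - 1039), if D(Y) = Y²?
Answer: -2395/1173547 ≈ -0.0020408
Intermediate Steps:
(4733 + (22*2 + 13))/((-1990 + 1383)*(2016 + D(-43)) - 1039) = (4733 + (22*2 + 13))/((-1990 + 1383)*(2016 + (-43)²) - 1039) = (4733 + (44 + 13))/(-607*(2016 + 1849) - 1039) = (4733 + 57)/(-607*3865 - 1039) = 4790/(-2346055 - 1039) = 4790/(-2347094) = 4790*(-1/2347094) = -2395/1173547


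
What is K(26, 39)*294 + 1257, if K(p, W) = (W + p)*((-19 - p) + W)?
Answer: -113403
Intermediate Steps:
K(p, W) = (W + p)*(-19 + W - p)
K(26, 39)*294 + 1257 = (39**2 - 1*26**2 - 19*39 - 19*26)*294 + 1257 = (1521 - 1*676 - 741 - 494)*294 + 1257 = (1521 - 676 - 741 - 494)*294 + 1257 = -390*294 + 1257 = -114660 + 1257 = -113403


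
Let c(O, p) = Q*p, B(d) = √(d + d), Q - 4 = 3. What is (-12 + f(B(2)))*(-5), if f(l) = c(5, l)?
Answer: -10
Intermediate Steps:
Q = 7 (Q = 4 + 3 = 7)
B(d) = √2*√d (B(d) = √(2*d) = √2*√d)
c(O, p) = 7*p
f(l) = 7*l
(-12 + f(B(2)))*(-5) = (-12 + 7*(√2*√2))*(-5) = (-12 + 7*2)*(-5) = (-12 + 14)*(-5) = 2*(-5) = -10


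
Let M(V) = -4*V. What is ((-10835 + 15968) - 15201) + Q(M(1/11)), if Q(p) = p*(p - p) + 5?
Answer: -10063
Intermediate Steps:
Q(p) = 5 (Q(p) = p*0 + 5 = 0 + 5 = 5)
((-10835 + 15968) - 15201) + Q(M(1/11)) = ((-10835 + 15968) - 15201) + 5 = (5133 - 15201) + 5 = -10068 + 5 = -10063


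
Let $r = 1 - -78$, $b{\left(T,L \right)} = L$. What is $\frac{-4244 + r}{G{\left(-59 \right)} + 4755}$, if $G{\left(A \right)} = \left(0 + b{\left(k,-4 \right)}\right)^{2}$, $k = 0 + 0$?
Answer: $- \frac{4165}{4771} \approx -0.87298$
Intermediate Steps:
$k = 0$
$G{\left(A \right)} = 16$ ($G{\left(A \right)} = \left(0 - 4\right)^{2} = \left(-4\right)^{2} = 16$)
$r = 79$ ($r = 1 + 78 = 79$)
$\frac{-4244 + r}{G{\left(-59 \right)} + 4755} = \frac{-4244 + 79}{16 + 4755} = - \frac{4165}{4771}$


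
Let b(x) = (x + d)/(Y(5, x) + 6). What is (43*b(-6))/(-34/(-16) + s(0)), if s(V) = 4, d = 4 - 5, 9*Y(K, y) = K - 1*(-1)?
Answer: -258/35 ≈ -7.3714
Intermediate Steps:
Y(K, y) = ⅑ + K/9 (Y(K, y) = (K - 1*(-1))/9 = (K + 1)/9 = (1 + K)/9 = ⅑ + K/9)
d = -1
b(x) = -3/20 + 3*x/20 (b(x) = (x - 1)/((⅑ + (⅑)*5) + 6) = (-1 + x)/((⅑ + 5/9) + 6) = (-1 + x)/(⅔ + 6) = (-1 + x)/(20/3) = (-1 + x)*(3/20) = -3/20 + 3*x/20)
(43*b(-6))/(-34/(-16) + s(0)) = (43*(-3/20 + (3/20)*(-6)))/(-34/(-16) + 4) = (43*(-3/20 - 9/10))/(-34*(-1/16) + 4) = (43*(-21/20))/(17/8 + 4) = -903/(20*49/8) = -903/20*8/49 = -258/35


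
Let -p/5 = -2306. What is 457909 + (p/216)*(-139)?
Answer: 48652837/108 ≈ 4.5049e+5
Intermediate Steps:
p = 11530 (p = -5*(-2306) = 11530)
457909 + (p/216)*(-139) = 457909 + (11530/216)*(-139) = 457909 + (11530*(1/216))*(-139) = 457909 + (5765/108)*(-139) = 457909 - 801335/108 = 48652837/108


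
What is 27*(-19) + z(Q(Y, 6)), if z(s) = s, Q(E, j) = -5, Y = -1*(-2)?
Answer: -518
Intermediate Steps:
Y = 2
27*(-19) + z(Q(Y, 6)) = 27*(-19) - 5 = -513 - 5 = -518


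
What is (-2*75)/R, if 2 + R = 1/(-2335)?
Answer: 116750/1557 ≈ 74.984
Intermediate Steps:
R = -4671/2335 (R = -2 + 1/(-2335) = -2 - 1/2335 = -4671/2335 ≈ -2.0004)
(-2*75)/R = (-2*75)/(-4671/2335) = -150*(-2335/4671) = 116750/1557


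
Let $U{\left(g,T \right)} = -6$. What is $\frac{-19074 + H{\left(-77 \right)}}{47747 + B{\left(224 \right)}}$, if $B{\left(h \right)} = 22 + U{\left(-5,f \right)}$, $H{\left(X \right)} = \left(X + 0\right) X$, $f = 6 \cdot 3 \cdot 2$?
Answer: $- \frac{13145}{47763} \approx -0.27521$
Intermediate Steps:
$f = 36$ ($f = 18 \cdot 2 = 36$)
$H{\left(X \right)} = X^{2}$ ($H{\left(X \right)} = X X = X^{2}$)
$B{\left(h \right)} = 16$ ($B{\left(h \right)} = 22 - 6 = 16$)
$\frac{-19074 + H{\left(-77 \right)}}{47747 + B{\left(224 \right)}} = \frac{-19074 + \left(-77\right)^{2}}{47747 + 16} = \frac{-19074 + 5929}{47763} = \left(-13145\right) \frac{1}{47763} = - \frac{13145}{47763}$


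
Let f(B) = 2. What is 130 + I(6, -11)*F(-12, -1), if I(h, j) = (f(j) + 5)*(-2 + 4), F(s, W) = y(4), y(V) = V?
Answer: 186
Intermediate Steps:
F(s, W) = 4
I(h, j) = 14 (I(h, j) = (2 + 5)*(-2 + 4) = 7*2 = 14)
130 + I(6, -11)*F(-12, -1) = 130 + 14*4 = 130 + 56 = 186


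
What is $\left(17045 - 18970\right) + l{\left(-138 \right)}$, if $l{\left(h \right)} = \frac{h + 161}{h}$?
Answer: $- \frac{11551}{6} \approx -1925.2$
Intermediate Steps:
$l{\left(h \right)} = \frac{161 + h}{h}$
$\left(17045 - 18970\right) + l{\left(-138 \right)} = \left(17045 - 18970\right) + \frac{161 - 138}{-138} = -1925 - \frac{1}{6} = - \frac{11551}{6}$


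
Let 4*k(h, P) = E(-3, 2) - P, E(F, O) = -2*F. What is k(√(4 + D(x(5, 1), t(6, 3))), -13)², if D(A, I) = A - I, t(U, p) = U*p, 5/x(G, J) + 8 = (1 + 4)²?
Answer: 361/16 ≈ 22.563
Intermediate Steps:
x(G, J) = 5/17 (x(G, J) = 5/(-8 + (1 + 4)²) = 5/(-8 + 5²) = 5/(-8 + 25) = 5/17)
k(h, P) = 3/2 - P/4 (k(h, P) = (-2*(-3) - P)/4 = (6 - P)/4 = 3/2 - P/4)
k(√(4 + D(x(5, 1), t(6, 3))), -13)² = (3/2 - ¼*(-13))² = (3/2 + 13/4)² = (19/4)² = 361/16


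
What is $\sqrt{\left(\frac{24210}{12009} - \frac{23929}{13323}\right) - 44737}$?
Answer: $\frac{i \sqrt{127244775147257941770}}{53331969} \approx 211.51 i$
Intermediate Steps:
$\sqrt{\left(\frac{24210}{12009} - \frac{23929}{13323}\right) - 44737} = \sqrt{\left(24210 \cdot \frac{1}{12009} - \frac{23929}{13323}\right) - 44737} = \sqrt{\left(\frac{8070}{4003} - \frac{23929}{13323}\right) - 44737} = \sqrt{\frac{11728823}{53331969} - 44737} = \sqrt{- \frac{2385900568330}{53331969}} = \frac{i \sqrt{127244775147257941770}}{53331969}$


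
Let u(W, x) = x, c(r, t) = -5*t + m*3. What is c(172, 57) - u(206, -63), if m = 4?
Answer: -210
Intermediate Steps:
c(r, t) = 12 - 5*t (c(r, t) = -5*t + 4*3 = -5*t + 12 = 12 - 5*t)
c(172, 57) - u(206, -63) = (12 - 5*57) - 1*(-63) = (12 - 285) + 63 = -273 + 63 = -210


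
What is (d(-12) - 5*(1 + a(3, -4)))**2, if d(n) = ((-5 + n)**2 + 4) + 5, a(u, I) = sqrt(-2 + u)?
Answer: 82944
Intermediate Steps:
d(n) = 9 + (-5 + n)**2 (d(n) = (4 + (-5 + n)**2) + 5 = 9 + (-5 + n)**2)
(d(-12) - 5*(1 + a(3, -4)))**2 = ((9 + (-5 - 12)**2) - 5*(1 + sqrt(-2 + 3)))**2 = ((9 + (-17)**2) - 5*(1 + sqrt(1)))**2 = ((9 + 289) - 5*(1 + 1))**2 = (298 - 5*2)**2 = (298 - 10)**2 = 288**2 = 82944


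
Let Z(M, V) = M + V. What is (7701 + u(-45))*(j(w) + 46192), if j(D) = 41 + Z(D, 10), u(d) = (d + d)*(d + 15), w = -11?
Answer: 480859032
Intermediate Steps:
u(d) = 2*d*(15 + d) (u(d) = (2*d)*(15 + d) = 2*d*(15 + d))
j(D) = 51 + D (j(D) = 41 + (D + 10) = 41 + (10 + D) = 51 + D)
(7701 + u(-45))*(j(w) + 46192) = (7701 + 2*(-45)*(15 - 45))*((51 - 11) + 46192) = (7701 + 2*(-45)*(-30))*(40 + 46192) = (7701 + 2700)*46232 = 10401*46232 = 480859032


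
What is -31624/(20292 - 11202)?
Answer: -15812/4545 ≈ -3.4790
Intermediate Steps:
-31624/(20292 - 11202) = -31624/9090 = -31624*1/9090 = -15812/4545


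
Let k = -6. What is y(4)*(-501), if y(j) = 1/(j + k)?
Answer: 501/2 ≈ 250.50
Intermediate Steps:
y(j) = 1/(-6 + j) (y(j) = 1/(j - 6) = 1/(-6 + j))
y(4)*(-501) = -501/(-6 + 4) = -501/(-2) = -1/2*(-501) = 501/2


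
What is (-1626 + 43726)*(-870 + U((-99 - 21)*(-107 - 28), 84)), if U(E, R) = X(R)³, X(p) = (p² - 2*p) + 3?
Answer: 13776181134752100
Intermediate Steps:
X(p) = 3 + p² - 2*p
U(E, R) = (3 + R² - 2*R)³
(-1626 + 43726)*(-870 + U((-99 - 21)*(-107 - 28), 84)) = (-1626 + 43726)*(-870 + (3 + 84² - 2*84)³) = 42100*(-870 + (3 + 7056 - 168)³) = 42100*(-870 + 6891³) = 42100*(-870 + 327225205971) = 42100*327225205101 = 13776181134752100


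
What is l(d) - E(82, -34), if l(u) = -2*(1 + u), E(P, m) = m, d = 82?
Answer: -132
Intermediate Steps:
l(u) = -2 - 2*u
l(d) - E(82, -34) = (-2 - 2*82) - 1*(-34) = (-2 - 164) + 34 = -166 + 34 = -132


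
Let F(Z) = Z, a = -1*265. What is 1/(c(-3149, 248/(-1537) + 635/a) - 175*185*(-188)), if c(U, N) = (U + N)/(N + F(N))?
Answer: 3931/23928453472 ≈ 1.6428e-7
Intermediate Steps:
a = -265
c(U, N) = (N + U)/(2*N) (c(U, N) = (U + N)/(N + N) = (N + U)/((2*N)) = (N + U)*(1/(2*N)) = (N + U)/(2*N))
1/(c(-3149, 248/(-1537) + 635/a) - 175*185*(-188)) = 1/(((248/(-1537) + 635/(-265)) - 3149)/(2*(248/(-1537) + 635/(-265))) - 175*185*(-188)) = 1/(((248*(-1/1537) + 635*(-1/265)) - 3149)/(2*(248*(-1/1537) + 635*(-1/265))) - 32375*(-188)) = 1/(((-248/1537 - 127/53) - 3149)/(2*(-248/1537 - 127/53)) + 6086500) = 1/((-3931/1537 - 3149)/(2*(-3931/1537)) + 6086500) = 1/((½)*(-1537/3931)*(-4843944/1537) + 6086500) = 1/(2421972/3931 + 6086500) = 1/(23928453472/3931) = 3931/23928453472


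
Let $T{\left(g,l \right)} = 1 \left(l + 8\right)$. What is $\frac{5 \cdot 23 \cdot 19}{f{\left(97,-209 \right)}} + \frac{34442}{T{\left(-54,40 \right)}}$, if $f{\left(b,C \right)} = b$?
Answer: $\frac{1722877}{2328} \approx 740.07$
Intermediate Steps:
$T{\left(g,l \right)} = 8 + l$ ($T{\left(g,l \right)} = 1 \left(8 + l\right) = 8 + l$)
$\frac{5 \cdot 23 \cdot 19}{f{\left(97,-209 \right)}} + \frac{34442}{T{\left(-54,40 \right)}} = \frac{5 \cdot 23 \cdot 19}{97} + \frac{34442}{8 + 40} = 115 \cdot 19 \cdot \frac{1}{97} + \frac{34442}{48} = 2185 \cdot \frac{1}{97} + 34442 \cdot \frac{1}{48} = \frac{2185}{97} + \frac{17221}{24} = \frac{1722877}{2328}$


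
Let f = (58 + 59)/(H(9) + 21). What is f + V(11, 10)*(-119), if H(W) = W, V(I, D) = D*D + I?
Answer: -132051/10 ≈ -13205.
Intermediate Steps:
V(I, D) = I + D² (V(I, D) = D² + I = I + D²)
f = 39/10 (f = (58 + 59)/(9 + 21) = 117/30 = 117*(1/30) = 39/10 ≈ 3.9000)
f + V(11, 10)*(-119) = 39/10 + (11 + 10²)*(-119) = 39/10 + (11 + 100)*(-119) = 39/10 + 111*(-119) = 39/10 - 13209 = -132051/10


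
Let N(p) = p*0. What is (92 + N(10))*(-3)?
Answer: -276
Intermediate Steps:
N(p) = 0
(92 + N(10))*(-3) = (92 + 0)*(-3) = 92*(-3) = -276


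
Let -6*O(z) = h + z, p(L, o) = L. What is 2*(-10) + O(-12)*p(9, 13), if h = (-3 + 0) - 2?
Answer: 11/2 ≈ 5.5000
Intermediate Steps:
h = -5 (h = -3 - 2 = -5)
O(z) = 5/6 - z/6 (O(z) = -(-5 + z)/6 = 5/6 - z/6)
2*(-10) + O(-12)*p(9, 13) = 2*(-10) + (5/6 - 1/6*(-12))*9 = -20 + (5/6 + 2)*9 = -20 + (17/6)*9 = -20 + 51/2 = 11/2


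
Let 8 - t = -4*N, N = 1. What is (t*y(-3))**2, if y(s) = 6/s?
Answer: 576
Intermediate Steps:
t = 12 (t = 8 - (-4) = 8 - 1*(-4) = 8 + 4 = 12)
(t*y(-3))**2 = (12*(6/(-3)))**2 = (12*(6*(-1/3)))**2 = (12*(-2))**2 = (-24)**2 = 576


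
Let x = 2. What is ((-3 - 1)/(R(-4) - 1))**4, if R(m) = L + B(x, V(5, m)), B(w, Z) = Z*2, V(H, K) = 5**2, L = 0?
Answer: 256/5764801 ≈ 4.4407e-5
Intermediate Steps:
V(H, K) = 25
B(w, Z) = 2*Z
R(m) = 50 (R(m) = 0 + 2*25 = 0 + 50 = 50)
((-3 - 1)/(R(-4) - 1))**4 = ((-3 - 1)/(50 - 1))**4 = (-4/49)**4 = 256/5764801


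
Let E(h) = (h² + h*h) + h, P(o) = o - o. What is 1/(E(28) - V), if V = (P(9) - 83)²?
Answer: -1/5293 ≈ -0.00018893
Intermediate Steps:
P(o) = 0
E(h) = h + 2*h² (E(h) = (h² + h²) + h = 2*h² + h = h + 2*h²)
V = 6889 (V = (0 - 83)² = (-83)² = 6889)
1/(E(28) - V) = 1/(28*(1 + 2*28) - 1*6889) = 1/(28*(1 + 56) - 6889) = 1/(28*57 - 6889) = 1/(1596 - 6889) = 1/(-5293) = -1/5293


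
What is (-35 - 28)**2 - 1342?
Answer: 2627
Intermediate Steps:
(-35 - 28)**2 - 1342 = (-63)**2 - 1342 = 3969 - 1342 = 2627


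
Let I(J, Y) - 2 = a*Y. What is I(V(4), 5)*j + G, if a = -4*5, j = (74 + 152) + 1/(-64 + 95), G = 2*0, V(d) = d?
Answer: -686686/31 ≈ -22151.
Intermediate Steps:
G = 0
j = 7007/31 (j = 226 + 1/31 = 7007/31 ≈ 226.03)
a = -20
I(J, Y) = 2 - 20*Y
I(V(4), 5)*j + G = (2 - 20*5)*(7007/31) + 0 = (2 - 100)*(7007/31) + 0 = -98*7007/31 + 0 = -686686/31 + 0 = -686686/31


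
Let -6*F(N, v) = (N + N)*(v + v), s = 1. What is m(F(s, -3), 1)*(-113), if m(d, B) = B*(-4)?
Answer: 452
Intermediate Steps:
F(N, v) = -2*N*v/3 (F(N, v) = -(N + N)*(v + v)/6 = -2*N*2*v/6 = -2*N*v/3)
m(d, B) = -4*B
m(F(s, -3), 1)*(-113) = -4*1*(-113) = -4*(-113) = 452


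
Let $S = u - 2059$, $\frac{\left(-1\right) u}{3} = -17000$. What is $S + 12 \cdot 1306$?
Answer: $64613$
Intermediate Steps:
$u = 51000$ ($u = \left(-3\right) \left(-17000\right) = 51000$)
$S = 48941$ ($S = 51000 - 2059 = 48941$)
$S + 12 \cdot 1306 = 48941 + 12 \cdot 1306 = 48941 + 15672 = 64613$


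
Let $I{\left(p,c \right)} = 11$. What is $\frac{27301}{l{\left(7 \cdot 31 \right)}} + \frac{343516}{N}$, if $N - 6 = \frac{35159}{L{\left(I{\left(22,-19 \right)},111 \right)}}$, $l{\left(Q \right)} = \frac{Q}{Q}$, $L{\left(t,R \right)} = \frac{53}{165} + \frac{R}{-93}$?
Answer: $\frac{4907501348021}{179811513} \approx 27292.0$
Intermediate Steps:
$L{\left(t,R \right)} = \frac{53}{165} - \frac{R}{93}$ ($L{\left(t,R \right)} = 53 \cdot \frac{1}{165} + R \left(- \frac{1}{93}\right) = \frac{53}{165} - \frac{R}{93}$)
$l{\left(Q \right)} = 1$
$N = - \frac{179811513}{4462}$ ($N = 6 + \frac{35159}{\frac{53}{165} - \frac{37}{31}} = 6 + \frac{35159}{- \frac{4462}{5115}} = 6 + 35159 \left(- \frac{5115}{4462}\right) = 6 - \frac{179838285}{4462} = - \frac{179811513}{4462} \approx -40298.0$)
$\frac{27301}{l{\left(7 \cdot 31 \right)}} + \frac{343516}{N} = \frac{27301}{1} + \frac{343516}{- \frac{179811513}{4462}} = 27301 \cdot 1 + 343516 \left(- \frac{4462}{179811513}\right) = 27301 - \frac{1532768392}{179811513} = \frac{4907501348021}{179811513}$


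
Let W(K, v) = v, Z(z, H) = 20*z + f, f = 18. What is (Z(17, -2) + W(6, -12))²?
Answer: 119716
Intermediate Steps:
Z(z, H) = 18 + 20*z (Z(z, H) = 20*z + 18 = 18 + 20*z)
(Z(17, -2) + W(6, -12))² = ((18 + 20*17) - 12)² = ((18 + 340) - 12)² = (358 - 12)² = 346² = 119716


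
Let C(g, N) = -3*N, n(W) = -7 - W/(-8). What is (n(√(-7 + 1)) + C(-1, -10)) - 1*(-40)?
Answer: 63 + I*√6/8 ≈ 63.0 + 0.30619*I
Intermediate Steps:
n(W) = -7 + W/8 (n(W) = -7 - W*(-1)/8 = -7 - (-1)*W/8 = -7 + W/8)
(n(√(-7 + 1)) + C(-1, -10)) - 1*(-40) = ((-7 + √(-7 + 1)/8) - 3*(-10)) - 1*(-40) = ((-7 + √(-6)/8) + 30) + 40 = ((-7 + (I*√6)/8) + 30) + 40 = ((-7 + I*√6/8) + 30) + 40 = (23 + I*√6/8) + 40 = 63 + I*√6/8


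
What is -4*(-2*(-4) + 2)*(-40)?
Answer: 1600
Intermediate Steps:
-4*(-2*(-4) + 2)*(-40) = -4*(8 + 2)*(-40) = -4*10*(-40) = -40*(-40) = 1600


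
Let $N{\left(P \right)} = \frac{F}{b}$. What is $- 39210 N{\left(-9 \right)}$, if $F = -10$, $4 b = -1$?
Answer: $-1568400$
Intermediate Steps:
$b = - \frac{1}{4}$ ($b = \frac{1}{4} \left(-1\right) = - \frac{1}{4} \approx -0.25$)
$N{\left(P \right)} = 40$ ($N{\left(P \right)} = - \frac{10}{- \frac{1}{4}} = \left(-10\right) \left(-4\right) = 40$)
$- 39210 N{\left(-9 \right)} = \left(-39210\right) 40 = -1568400$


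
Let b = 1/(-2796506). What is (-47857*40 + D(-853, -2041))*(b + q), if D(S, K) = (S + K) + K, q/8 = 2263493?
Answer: -97187078569208684545/2796506 ≈ -3.4753e+13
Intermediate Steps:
q = 18107944 (q = 8*2263493 = 18107944)
b = -1/2796506 ≈ -3.5759e-7
D(S, K) = S + 2*K (D(S, K) = (K + S) + K = S + 2*K)
(-47857*40 + D(-853, -2041))*(b + q) = (-47857*40 + (-853 + 2*(-2041)))*(-1/2796506 + 18107944) = (-1914280 + (-853 - 4082))*(50638974043663/2796506) = (-1914280 - 4935)*(50638974043663/2796506) = -1919215*50638974043663/2796506 = -97187078569208684545/2796506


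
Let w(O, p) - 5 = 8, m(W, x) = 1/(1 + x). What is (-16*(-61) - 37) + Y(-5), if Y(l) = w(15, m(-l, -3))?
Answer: 952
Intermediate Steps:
w(O, p) = 13 (w(O, p) = 5 + 8 = 13)
Y(l) = 13
(-16*(-61) - 37) + Y(-5) = (-16*(-61) - 37) + 13 = (976 - 37) + 13 = 939 + 13 = 952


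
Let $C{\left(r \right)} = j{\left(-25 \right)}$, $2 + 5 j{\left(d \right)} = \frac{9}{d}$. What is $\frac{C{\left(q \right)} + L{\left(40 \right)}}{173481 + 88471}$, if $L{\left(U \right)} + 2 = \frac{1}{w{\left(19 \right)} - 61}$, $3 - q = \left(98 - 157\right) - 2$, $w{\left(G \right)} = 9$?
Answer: $- \frac{16193}{1702688000} \approx -9.5103 \cdot 10^{-6}$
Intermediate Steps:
$q = 64$ ($q = 3 - \left(\left(98 - 157\right) - 2\right) = 3 - \left(-59 - 2\right) = 3 - -61 = 3 + 61 = 64$)
$j{\left(d \right)} = - \frac{2}{5} + \frac{9}{5 d}$ ($j{\left(d \right)} = - \frac{2}{5} + \frac{9 \frac{1}{d}}{5} = - \frac{2}{5} + \frac{9}{5 d}$)
$L{\left(U \right)} = - \frac{105}{52}$ ($L{\left(U \right)} = -2 + \frac{1}{9 - 61} = -2 + \frac{1}{-52} = -2 - \frac{1}{52} = - \frac{105}{52}$)
$C{\left(r \right)} = - \frac{59}{125}$ ($C{\left(r \right)} = \frac{9 - -50}{5 \left(-25\right)} = \frac{1}{5} \left(- \frac{1}{25}\right) \left(9 + 50\right) = \frac{1}{5} \left(- \frac{1}{25}\right) 59 = - \frac{59}{125}$)
$\frac{C{\left(q \right)} + L{\left(40 \right)}}{173481 + 88471} = \frac{- \frac{59}{125} - \frac{105}{52}}{173481 + 88471} = - \frac{16193}{6500 \cdot 261952} = \left(- \frac{16193}{6500}\right) \frac{1}{261952} = - \frac{16193}{1702688000}$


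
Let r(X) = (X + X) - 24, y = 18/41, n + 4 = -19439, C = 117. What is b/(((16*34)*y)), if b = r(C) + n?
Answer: -87617/1088 ≈ -80.530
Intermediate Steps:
n = -19443 (n = -4 - 19439 = -19443)
y = 18/41 (y = 18*(1/41) = 18/41 ≈ 0.43902)
r(X) = -24 + 2*X (r(X) = 2*X - 24 = -24 + 2*X)
b = -19233 (b = (-24 + 2*117) - 19443 = (-24 + 234) - 19443 = 210 - 19443 = -19233)
b/(((16*34)*y)) = -19233/((16*34)*(18/41)) = -19233/(544*(18/41)) = -19233/9792/41 = -19233*41/9792 = -87617/1088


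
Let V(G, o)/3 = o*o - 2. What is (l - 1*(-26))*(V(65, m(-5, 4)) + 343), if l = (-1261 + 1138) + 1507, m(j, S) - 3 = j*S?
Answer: 1697640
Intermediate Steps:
m(j, S) = 3 + S*j (m(j, S) = 3 + j*S = 3 + S*j)
l = 1384 (l = -123 + 1507 = 1384)
V(G, o) = -6 + 3*o**2 (V(G, o) = 3*(o*o - 2) = 3*(o**2 - 2) = 3*(-2 + o**2) = -6 + 3*o**2)
(l - 1*(-26))*(V(65, m(-5, 4)) + 343) = (1384 - 1*(-26))*((-6 + 3*(3 + 4*(-5))**2) + 343) = (1384 + 26)*((-6 + 3*(3 - 20)**2) + 343) = 1410*((-6 + 3*(-17)**2) + 343) = 1410*((-6 + 3*289) + 343) = 1410*((-6 + 867) + 343) = 1410*(861 + 343) = 1410*1204 = 1697640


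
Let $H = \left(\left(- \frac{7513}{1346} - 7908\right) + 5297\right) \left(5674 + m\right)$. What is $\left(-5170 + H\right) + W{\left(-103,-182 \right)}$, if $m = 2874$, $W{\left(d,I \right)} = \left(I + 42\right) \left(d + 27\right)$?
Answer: $- \frac{15049000496}{673} \approx -2.2361 \cdot 10^{7}$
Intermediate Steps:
$W{\left(d,I \right)} = \left(27 + d\right) \left(42 + I\right)$ ($W{\left(d,I \right)} = \left(42 + I\right) \left(27 + d\right) = \left(27 + d\right) \left(42 + I\right)$)
$H = - \frac{15052681806}{673}$ ($H = \left(\left(- \frac{7513}{1346} - 7908\right) + 5297\right) \left(5674 + 2874\right) = \left(\left(\left(-7513\right) \frac{1}{1346} - 7908\right) + 5297\right) 8548 = \left(\left(- \frac{7513}{1346} - 7908\right) + 5297\right) 8548 = \left(- \frac{10651681}{1346} + 5297\right) 8548 = \left(- \frac{3521919}{1346}\right) 8548 = - \frac{15052681806}{673} \approx -2.2367 \cdot 10^{7}$)
$\left(-5170 + H\right) + W{\left(-103,-182 \right)} = \left(-5170 - \frac{15052681806}{673}\right) + \left(1134 + 27 \left(-182\right) + 42 \left(-103\right) - -18746\right) = - \frac{15056161216}{673} + \left(1134 - 4914 - 4326 + 18746\right) = - \frac{15056161216}{673} + 10640 = - \frac{15049000496}{673}$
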